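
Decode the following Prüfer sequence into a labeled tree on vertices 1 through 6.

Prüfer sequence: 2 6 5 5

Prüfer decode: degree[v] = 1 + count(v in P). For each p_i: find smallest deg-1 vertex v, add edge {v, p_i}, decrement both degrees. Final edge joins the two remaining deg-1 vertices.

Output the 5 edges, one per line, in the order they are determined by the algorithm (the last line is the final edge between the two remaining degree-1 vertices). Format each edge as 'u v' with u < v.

Answer: 1 2
2 6
3 5
4 5
5 6

Derivation:
Initial degrees: {1:1, 2:2, 3:1, 4:1, 5:3, 6:2}
Step 1: smallest deg-1 vertex = 1, p_1 = 2. Add edge {1,2}. Now deg[1]=0, deg[2]=1.
Step 2: smallest deg-1 vertex = 2, p_2 = 6. Add edge {2,6}. Now deg[2]=0, deg[6]=1.
Step 3: smallest deg-1 vertex = 3, p_3 = 5. Add edge {3,5}. Now deg[3]=0, deg[5]=2.
Step 4: smallest deg-1 vertex = 4, p_4 = 5. Add edge {4,5}. Now deg[4]=0, deg[5]=1.
Final: two remaining deg-1 vertices are 5, 6. Add edge {5,6}.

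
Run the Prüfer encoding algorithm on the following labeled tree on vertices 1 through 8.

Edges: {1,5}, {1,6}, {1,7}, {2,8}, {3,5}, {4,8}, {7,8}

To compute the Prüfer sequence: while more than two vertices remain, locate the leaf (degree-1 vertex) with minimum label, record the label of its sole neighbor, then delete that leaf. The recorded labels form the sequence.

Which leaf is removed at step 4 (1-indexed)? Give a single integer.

Step 1: current leaves = {2,3,4,6}. Remove leaf 2 (neighbor: 8).
Step 2: current leaves = {3,4,6}. Remove leaf 3 (neighbor: 5).
Step 3: current leaves = {4,5,6}. Remove leaf 4 (neighbor: 8).
Step 4: current leaves = {5,6,8}. Remove leaf 5 (neighbor: 1).

Answer: 5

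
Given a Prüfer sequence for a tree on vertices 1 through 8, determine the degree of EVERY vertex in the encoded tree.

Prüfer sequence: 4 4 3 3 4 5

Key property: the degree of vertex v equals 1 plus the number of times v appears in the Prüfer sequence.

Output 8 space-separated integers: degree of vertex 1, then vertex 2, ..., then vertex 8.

p_1 = 4: count[4] becomes 1
p_2 = 4: count[4] becomes 2
p_3 = 3: count[3] becomes 1
p_4 = 3: count[3] becomes 2
p_5 = 4: count[4] becomes 3
p_6 = 5: count[5] becomes 1
Degrees (1 + count): deg[1]=1+0=1, deg[2]=1+0=1, deg[3]=1+2=3, deg[4]=1+3=4, deg[5]=1+1=2, deg[6]=1+0=1, deg[7]=1+0=1, deg[8]=1+0=1

Answer: 1 1 3 4 2 1 1 1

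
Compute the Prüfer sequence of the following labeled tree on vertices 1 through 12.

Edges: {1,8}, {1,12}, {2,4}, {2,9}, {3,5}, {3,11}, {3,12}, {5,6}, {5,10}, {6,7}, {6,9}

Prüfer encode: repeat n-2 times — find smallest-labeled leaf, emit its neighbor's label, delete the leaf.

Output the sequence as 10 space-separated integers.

Answer: 2 9 6 1 12 6 5 5 3 3

Derivation:
Step 1: leaves = {4,7,8,10,11}. Remove smallest leaf 4, emit neighbor 2.
Step 2: leaves = {2,7,8,10,11}. Remove smallest leaf 2, emit neighbor 9.
Step 3: leaves = {7,8,9,10,11}. Remove smallest leaf 7, emit neighbor 6.
Step 4: leaves = {8,9,10,11}. Remove smallest leaf 8, emit neighbor 1.
Step 5: leaves = {1,9,10,11}. Remove smallest leaf 1, emit neighbor 12.
Step 6: leaves = {9,10,11,12}. Remove smallest leaf 9, emit neighbor 6.
Step 7: leaves = {6,10,11,12}. Remove smallest leaf 6, emit neighbor 5.
Step 8: leaves = {10,11,12}. Remove smallest leaf 10, emit neighbor 5.
Step 9: leaves = {5,11,12}. Remove smallest leaf 5, emit neighbor 3.
Step 10: leaves = {11,12}. Remove smallest leaf 11, emit neighbor 3.
Done: 2 vertices remain (3, 12). Sequence = [2 9 6 1 12 6 5 5 3 3]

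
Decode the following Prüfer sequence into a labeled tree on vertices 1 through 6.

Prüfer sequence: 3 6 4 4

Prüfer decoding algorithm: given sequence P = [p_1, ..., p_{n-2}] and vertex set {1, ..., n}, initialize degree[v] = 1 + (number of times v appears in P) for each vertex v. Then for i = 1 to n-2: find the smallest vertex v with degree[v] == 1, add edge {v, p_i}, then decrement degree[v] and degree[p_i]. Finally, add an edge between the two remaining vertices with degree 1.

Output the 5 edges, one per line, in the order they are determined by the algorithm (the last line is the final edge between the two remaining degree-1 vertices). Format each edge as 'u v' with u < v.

Initial degrees: {1:1, 2:1, 3:2, 4:3, 5:1, 6:2}
Step 1: smallest deg-1 vertex = 1, p_1 = 3. Add edge {1,3}. Now deg[1]=0, deg[3]=1.
Step 2: smallest deg-1 vertex = 2, p_2 = 6. Add edge {2,6}. Now deg[2]=0, deg[6]=1.
Step 3: smallest deg-1 vertex = 3, p_3 = 4. Add edge {3,4}. Now deg[3]=0, deg[4]=2.
Step 4: smallest deg-1 vertex = 5, p_4 = 4. Add edge {4,5}. Now deg[5]=0, deg[4]=1.
Final: two remaining deg-1 vertices are 4, 6. Add edge {4,6}.

Answer: 1 3
2 6
3 4
4 5
4 6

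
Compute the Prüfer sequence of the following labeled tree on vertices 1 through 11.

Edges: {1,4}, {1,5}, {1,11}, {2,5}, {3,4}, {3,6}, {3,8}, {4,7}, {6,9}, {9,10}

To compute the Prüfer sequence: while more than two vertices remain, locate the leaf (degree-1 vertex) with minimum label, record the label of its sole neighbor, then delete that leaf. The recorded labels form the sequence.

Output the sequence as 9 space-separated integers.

Step 1: leaves = {2,7,8,10,11}. Remove smallest leaf 2, emit neighbor 5.
Step 2: leaves = {5,7,8,10,11}. Remove smallest leaf 5, emit neighbor 1.
Step 3: leaves = {7,8,10,11}. Remove smallest leaf 7, emit neighbor 4.
Step 4: leaves = {8,10,11}. Remove smallest leaf 8, emit neighbor 3.
Step 5: leaves = {10,11}. Remove smallest leaf 10, emit neighbor 9.
Step 6: leaves = {9,11}. Remove smallest leaf 9, emit neighbor 6.
Step 7: leaves = {6,11}. Remove smallest leaf 6, emit neighbor 3.
Step 8: leaves = {3,11}. Remove smallest leaf 3, emit neighbor 4.
Step 9: leaves = {4,11}. Remove smallest leaf 4, emit neighbor 1.
Done: 2 vertices remain (1, 11). Sequence = [5 1 4 3 9 6 3 4 1]

Answer: 5 1 4 3 9 6 3 4 1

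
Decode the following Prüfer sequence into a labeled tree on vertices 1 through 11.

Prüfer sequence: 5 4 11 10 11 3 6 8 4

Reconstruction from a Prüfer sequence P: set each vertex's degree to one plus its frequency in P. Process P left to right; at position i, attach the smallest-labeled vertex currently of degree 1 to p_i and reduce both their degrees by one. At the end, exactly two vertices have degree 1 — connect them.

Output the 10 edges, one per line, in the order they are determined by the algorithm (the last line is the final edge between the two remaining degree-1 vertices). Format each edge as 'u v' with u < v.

Answer: 1 5
2 4
5 11
7 10
9 11
3 10
3 6
6 8
4 8
4 11

Derivation:
Initial degrees: {1:1, 2:1, 3:2, 4:3, 5:2, 6:2, 7:1, 8:2, 9:1, 10:2, 11:3}
Step 1: smallest deg-1 vertex = 1, p_1 = 5. Add edge {1,5}. Now deg[1]=0, deg[5]=1.
Step 2: smallest deg-1 vertex = 2, p_2 = 4. Add edge {2,4}. Now deg[2]=0, deg[4]=2.
Step 3: smallest deg-1 vertex = 5, p_3 = 11. Add edge {5,11}. Now deg[5]=0, deg[11]=2.
Step 4: smallest deg-1 vertex = 7, p_4 = 10. Add edge {7,10}. Now deg[7]=0, deg[10]=1.
Step 5: smallest deg-1 vertex = 9, p_5 = 11. Add edge {9,11}. Now deg[9]=0, deg[11]=1.
Step 6: smallest deg-1 vertex = 10, p_6 = 3. Add edge {3,10}. Now deg[10]=0, deg[3]=1.
Step 7: smallest deg-1 vertex = 3, p_7 = 6. Add edge {3,6}. Now deg[3]=0, deg[6]=1.
Step 8: smallest deg-1 vertex = 6, p_8 = 8. Add edge {6,8}. Now deg[6]=0, deg[8]=1.
Step 9: smallest deg-1 vertex = 8, p_9 = 4. Add edge {4,8}. Now deg[8]=0, deg[4]=1.
Final: two remaining deg-1 vertices are 4, 11. Add edge {4,11}.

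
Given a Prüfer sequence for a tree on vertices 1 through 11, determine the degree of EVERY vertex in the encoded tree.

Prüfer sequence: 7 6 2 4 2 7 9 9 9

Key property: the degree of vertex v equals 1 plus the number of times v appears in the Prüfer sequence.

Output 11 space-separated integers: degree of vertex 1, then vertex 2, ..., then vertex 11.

p_1 = 7: count[7] becomes 1
p_2 = 6: count[6] becomes 1
p_3 = 2: count[2] becomes 1
p_4 = 4: count[4] becomes 1
p_5 = 2: count[2] becomes 2
p_6 = 7: count[7] becomes 2
p_7 = 9: count[9] becomes 1
p_8 = 9: count[9] becomes 2
p_9 = 9: count[9] becomes 3
Degrees (1 + count): deg[1]=1+0=1, deg[2]=1+2=3, deg[3]=1+0=1, deg[4]=1+1=2, deg[5]=1+0=1, deg[6]=1+1=2, deg[7]=1+2=3, deg[8]=1+0=1, deg[9]=1+3=4, deg[10]=1+0=1, deg[11]=1+0=1

Answer: 1 3 1 2 1 2 3 1 4 1 1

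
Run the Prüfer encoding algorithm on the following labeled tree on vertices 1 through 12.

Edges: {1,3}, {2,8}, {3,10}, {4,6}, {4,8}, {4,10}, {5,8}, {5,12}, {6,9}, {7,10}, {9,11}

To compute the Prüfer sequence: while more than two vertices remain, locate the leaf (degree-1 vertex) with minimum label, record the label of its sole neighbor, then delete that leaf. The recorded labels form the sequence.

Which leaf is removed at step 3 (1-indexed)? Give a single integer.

Step 1: current leaves = {1,2,7,11,12}. Remove leaf 1 (neighbor: 3).
Step 2: current leaves = {2,3,7,11,12}. Remove leaf 2 (neighbor: 8).
Step 3: current leaves = {3,7,11,12}. Remove leaf 3 (neighbor: 10).

Answer: 3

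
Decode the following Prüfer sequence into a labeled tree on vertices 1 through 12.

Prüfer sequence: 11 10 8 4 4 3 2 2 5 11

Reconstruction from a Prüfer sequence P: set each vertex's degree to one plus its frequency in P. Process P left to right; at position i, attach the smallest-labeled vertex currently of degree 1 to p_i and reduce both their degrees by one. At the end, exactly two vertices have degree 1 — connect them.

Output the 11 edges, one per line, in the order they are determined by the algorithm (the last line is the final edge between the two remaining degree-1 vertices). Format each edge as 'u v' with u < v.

Answer: 1 11
6 10
7 8
4 8
4 9
3 4
2 3
2 10
2 5
5 11
11 12

Derivation:
Initial degrees: {1:1, 2:3, 3:2, 4:3, 5:2, 6:1, 7:1, 8:2, 9:1, 10:2, 11:3, 12:1}
Step 1: smallest deg-1 vertex = 1, p_1 = 11. Add edge {1,11}. Now deg[1]=0, deg[11]=2.
Step 2: smallest deg-1 vertex = 6, p_2 = 10. Add edge {6,10}. Now deg[6]=0, deg[10]=1.
Step 3: smallest deg-1 vertex = 7, p_3 = 8. Add edge {7,8}. Now deg[7]=0, deg[8]=1.
Step 4: smallest deg-1 vertex = 8, p_4 = 4. Add edge {4,8}. Now deg[8]=0, deg[4]=2.
Step 5: smallest deg-1 vertex = 9, p_5 = 4. Add edge {4,9}. Now deg[9]=0, deg[4]=1.
Step 6: smallest deg-1 vertex = 4, p_6 = 3. Add edge {3,4}. Now deg[4]=0, deg[3]=1.
Step 7: smallest deg-1 vertex = 3, p_7 = 2. Add edge {2,3}. Now deg[3]=0, deg[2]=2.
Step 8: smallest deg-1 vertex = 10, p_8 = 2. Add edge {2,10}. Now deg[10]=0, deg[2]=1.
Step 9: smallest deg-1 vertex = 2, p_9 = 5. Add edge {2,5}. Now deg[2]=0, deg[5]=1.
Step 10: smallest deg-1 vertex = 5, p_10 = 11. Add edge {5,11}. Now deg[5]=0, deg[11]=1.
Final: two remaining deg-1 vertices are 11, 12. Add edge {11,12}.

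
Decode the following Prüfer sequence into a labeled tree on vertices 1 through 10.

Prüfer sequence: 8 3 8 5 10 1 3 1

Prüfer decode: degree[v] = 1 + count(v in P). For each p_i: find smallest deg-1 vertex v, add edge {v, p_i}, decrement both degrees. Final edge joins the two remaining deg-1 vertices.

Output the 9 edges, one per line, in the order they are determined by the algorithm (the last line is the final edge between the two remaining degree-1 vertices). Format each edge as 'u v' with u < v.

Answer: 2 8
3 4
6 8
5 7
5 10
1 8
3 9
1 3
1 10

Derivation:
Initial degrees: {1:3, 2:1, 3:3, 4:1, 5:2, 6:1, 7:1, 8:3, 9:1, 10:2}
Step 1: smallest deg-1 vertex = 2, p_1 = 8. Add edge {2,8}. Now deg[2]=0, deg[8]=2.
Step 2: smallest deg-1 vertex = 4, p_2 = 3. Add edge {3,4}. Now deg[4]=0, deg[3]=2.
Step 3: smallest deg-1 vertex = 6, p_3 = 8. Add edge {6,8}. Now deg[6]=0, deg[8]=1.
Step 4: smallest deg-1 vertex = 7, p_4 = 5. Add edge {5,7}. Now deg[7]=0, deg[5]=1.
Step 5: smallest deg-1 vertex = 5, p_5 = 10. Add edge {5,10}. Now deg[5]=0, deg[10]=1.
Step 6: smallest deg-1 vertex = 8, p_6 = 1. Add edge {1,8}. Now deg[8]=0, deg[1]=2.
Step 7: smallest deg-1 vertex = 9, p_7 = 3. Add edge {3,9}. Now deg[9]=0, deg[3]=1.
Step 8: smallest deg-1 vertex = 3, p_8 = 1. Add edge {1,3}. Now deg[3]=0, deg[1]=1.
Final: two remaining deg-1 vertices are 1, 10. Add edge {1,10}.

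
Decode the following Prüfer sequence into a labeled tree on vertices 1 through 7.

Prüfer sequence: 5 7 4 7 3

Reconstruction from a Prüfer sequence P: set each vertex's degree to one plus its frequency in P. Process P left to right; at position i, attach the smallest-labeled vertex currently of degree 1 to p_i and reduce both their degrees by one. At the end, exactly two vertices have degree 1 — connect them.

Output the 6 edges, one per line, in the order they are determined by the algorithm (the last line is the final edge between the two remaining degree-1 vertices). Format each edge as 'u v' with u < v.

Answer: 1 5
2 7
4 5
4 7
3 6
3 7

Derivation:
Initial degrees: {1:1, 2:1, 3:2, 4:2, 5:2, 6:1, 7:3}
Step 1: smallest deg-1 vertex = 1, p_1 = 5. Add edge {1,5}. Now deg[1]=0, deg[5]=1.
Step 2: smallest deg-1 vertex = 2, p_2 = 7. Add edge {2,7}. Now deg[2]=0, deg[7]=2.
Step 3: smallest deg-1 vertex = 5, p_3 = 4. Add edge {4,5}. Now deg[5]=0, deg[4]=1.
Step 4: smallest deg-1 vertex = 4, p_4 = 7. Add edge {4,7}. Now deg[4]=0, deg[7]=1.
Step 5: smallest deg-1 vertex = 6, p_5 = 3. Add edge {3,6}. Now deg[6]=0, deg[3]=1.
Final: two remaining deg-1 vertices are 3, 7. Add edge {3,7}.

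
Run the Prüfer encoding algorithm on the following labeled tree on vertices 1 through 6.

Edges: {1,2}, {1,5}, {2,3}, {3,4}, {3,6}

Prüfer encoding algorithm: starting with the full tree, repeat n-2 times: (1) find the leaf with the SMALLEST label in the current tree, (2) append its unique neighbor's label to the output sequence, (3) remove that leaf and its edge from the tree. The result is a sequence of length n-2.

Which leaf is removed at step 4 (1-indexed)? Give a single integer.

Answer: 2

Derivation:
Step 1: current leaves = {4,5,6}. Remove leaf 4 (neighbor: 3).
Step 2: current leaves = {5,6}. Remove leaf 5 (neighbor: 1).
Step 3: current leaves = {1,6}. Remove leaf 1 (neighbor: 2).
Step 4: current leaves = {2,6}. Remove leaf 2 (neighbor: 3).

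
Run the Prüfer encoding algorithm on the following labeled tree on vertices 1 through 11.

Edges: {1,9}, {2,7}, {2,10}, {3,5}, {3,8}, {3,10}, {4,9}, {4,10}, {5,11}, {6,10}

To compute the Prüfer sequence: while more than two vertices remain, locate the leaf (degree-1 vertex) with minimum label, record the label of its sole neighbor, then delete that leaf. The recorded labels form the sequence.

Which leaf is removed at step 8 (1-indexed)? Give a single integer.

Step 1: current leaves = {1,6,7,8,11}. Remove leaf 1 (neighbor: 9).
Step 2: current leaves = {6,7,8,9,11}. Remove leaf 6 (neighbor: 10).
Step 3: current leaves = {7,8,9,11}. Remove leaf 7 (neighbor: 2).
Step 4: current leaves = {2,8,9,11}. Remove leaf 2 (neighbor: 10).
Step 5: current leaves = {8,9,11}. Remove leaf 8 (neighbor: 3).
Step 6: current leaves = {9,11}. Remove leaf 9 (neighbor: 4).
Step 7: current leaves = {4,11}. Remove leaf 4 (neighbor: 10).
Step 8: current leaves = {10,11}. Remove leaf 10 (neighbor: 3).

Answer: 10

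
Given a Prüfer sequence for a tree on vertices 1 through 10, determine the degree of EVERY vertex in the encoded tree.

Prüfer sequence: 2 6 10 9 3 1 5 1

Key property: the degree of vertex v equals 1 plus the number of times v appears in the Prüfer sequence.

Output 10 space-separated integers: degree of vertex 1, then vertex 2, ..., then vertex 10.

p_1 = 2: count[2] becomes 1
p_2 = 6: count[6] becomes 1
p_3 = 10: count[10] becomes 1
p_4 = 9: count[9] becomes 1
p_5 = 3: count[3] becomes 1
p_6 = 1: count[1] becomes 1
p_7 = 5: count[5] becomes 1
p_8 = 1: count[1] becomes 2
Degrees (1 + count): deg[1]=1+2=3, deg[2]=1+1=2, deg[3]=1+1=2, deg[4]=1+0=1, deg[5]=1+1=2, deg[6]=1+1=2, deg[7]=1+0=1, deg[8]=1+0=1, deg[9]=1+1=2, deg[10]=1+1=2

Answer: 3 2 2 1 2 2 1 1 2 2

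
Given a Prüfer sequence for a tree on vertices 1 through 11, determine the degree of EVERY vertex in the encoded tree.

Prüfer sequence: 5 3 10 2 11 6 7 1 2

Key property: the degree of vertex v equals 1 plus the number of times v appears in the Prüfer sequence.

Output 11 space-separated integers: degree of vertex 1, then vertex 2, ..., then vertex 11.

Answer: 2 3 2 1 2 2 2 1 1 2 2

Derivation:
p_1 = 5: count[5] becomes 1
p_2 = 3: count[3] becomes 1
p_3 = 10: count[10] becomes 1
p_4 = 2: count[2] becomes 1
p_5 = 11: count[11] becomes 1
p_6 = 6: count[6] becomes 1
p_7 = 7: count[7] becomes 1
p_8 = 1: count[1] becomes 1
p_9 = 2: count[2] becomes 2
Degrees (1 + count): deg[1]=1+1=2, deg[2]=1+2=3, deg[3]=1+1=2, deg[4]=1+0=1, deg[5]=1+1=2, deg[6]=1+1=2, deg[7]=1+1=2, deg[8]=1+0=1, deg[9]=1+0=1, deg[10]=1+1=2, deg[11]=1+1=2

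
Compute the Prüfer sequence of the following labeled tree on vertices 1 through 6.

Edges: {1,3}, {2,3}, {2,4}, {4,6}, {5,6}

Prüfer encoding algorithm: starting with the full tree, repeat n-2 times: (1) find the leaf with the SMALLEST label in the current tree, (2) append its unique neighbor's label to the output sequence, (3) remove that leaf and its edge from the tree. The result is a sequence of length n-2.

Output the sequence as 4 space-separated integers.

Step 1: leaves = {1,5}. Remove smallest leaf 1, emit neighbor 3.
Step 2: leaves = {3,5}. Remove smallest leaf 3, emit neighbor 2.
Step 3: leaves = {2,5}. Remove smallest leaf 2, emit neighbor 4.
Step 4: leaves = {4,5}. Remove smallest leaf 4, emit neighbor 6.
Done: 2 vertices remain (5, 6). Sequence = [3 2 4 6]

Answer: 3 2 4 6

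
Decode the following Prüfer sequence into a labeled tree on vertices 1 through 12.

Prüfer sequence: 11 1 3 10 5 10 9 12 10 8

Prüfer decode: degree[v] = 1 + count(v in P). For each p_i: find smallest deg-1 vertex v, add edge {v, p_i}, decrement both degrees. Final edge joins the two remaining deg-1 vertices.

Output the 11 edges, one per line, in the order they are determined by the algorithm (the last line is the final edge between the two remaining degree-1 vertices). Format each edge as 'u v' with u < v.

Initial degrees: {1:2, 2:1, 3:2, 4:1, 5:2, 6:1, 7:1, 8:2, 9:2, 10:4, 11:2, 12:2}
Step 1: smallest deg-1 vertex = 2, p_1 = 11. Add edge {2,11}. Now deg[2]=0, deg[11]=1.
Step 2: smallest deg-1 vertex = 4, p_2 = 1. Add edge {1,4}. Now deg[4]=0, deg[1]=1.
Step 3: smallest deg-1 vertex = 1, p_3 = 3. Add edge {1,3}. Now deg[1]=0, deg[3]=1.
Step 4: smallest deg-1 vertex = 3, p_4 = 10. Add edge {3,10}. Now deg[3]=0, deg[10]=3.
Step 5: smallest deg-1 vertex = 6, p_5 = 5. Add edge {5,6}. Now deg[6]=0, deg[5]=1.
Step 6: smallest deg-1 vertex = 5, p_6 = 10. Add edge {5,10}. Now deg[5]=0, deg[10]=2.
Step 7: smallest deg-1 vertex = 7, p_7 = 9. Add edge {7,9}. Now deg[7]=0, deg[9]=1.
Step 8: smallest deg-1 vertex = 9, p_8 = 12. Add edge {9,12}. Now deg[9]=0, deg[12]=1.
Step 9: smallest deg-1 vertex = 11, p_9 = 10. Add edge {10,11}. Now deg[11]=0, deg[10]=1.
Step 10: smallest deg-1 vertex = 10, p_10 = 8. Add edge {8,10}. Now deg[10]=0, deg[8]=1.
Final: two remaining deg-1 vertices are 8, 12. Add edge {8,12}.

Answer: 2 11
1 4
1 3
3 10
5 6
5 10
7 9
9 12
10 11
8 10
8 12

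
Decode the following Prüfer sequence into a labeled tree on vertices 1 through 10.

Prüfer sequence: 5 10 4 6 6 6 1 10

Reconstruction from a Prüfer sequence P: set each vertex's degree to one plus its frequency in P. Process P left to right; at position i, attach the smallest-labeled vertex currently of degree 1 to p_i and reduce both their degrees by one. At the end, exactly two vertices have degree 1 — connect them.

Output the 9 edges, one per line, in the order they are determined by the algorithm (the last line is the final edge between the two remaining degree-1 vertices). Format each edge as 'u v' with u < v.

Initial degrees: {1:2, 2:1, 3:1, 4:2, 5:2, 6:4, 7:1, 8:1, 9:1, 10:3}
Step 1: smallest deg-1 vertex = 2, p_1 = 5. Add edge {2,5}. Now deg[2]=0, deg[5]=1.
Step 2: smallest deg-1 vertex = 3, p_2 = 10. Add edge {3,10}. Now deg[3]=0, deg[10]=2.
Step 3: smallest deg-1 vertex = 5, p_3 = 4. Add edge {4,5}. Now deg[5]=0, deg[4]=1.
Step 4: smallest deg-1 vertex = 4, p_4 = 6. Add edge {4,6}. Now deg[4]=0, deg[6]=3.
Step 5: smallest deg-1 vertex = 7, p_5 = 6. Add edge {6,7}. Now deg[7]=0, deg[6]=2.
Step 6: smallest deg-1 vertex = 8, p_6 = 6. Add edge {6,8}. Now deg[8]=0, deg[6]=1.
Step 7: smallest deg-1 vertex = 6, p_7 = 1. Add edge {1,6}. Now deg[6]=0, deg[1]=1.
Step 8: smallest deg-1 vertex = 1, p_8 = 10. Add edge {1,10}. Now deg[1]=0, deg[10]=1.
Final: two remaining deg-1 vertices are 9, 10. Add edge {9,10}.

Answer: 2 5
3 10
4 5
4 6
6 7
6 8
1 6
1 10
9 10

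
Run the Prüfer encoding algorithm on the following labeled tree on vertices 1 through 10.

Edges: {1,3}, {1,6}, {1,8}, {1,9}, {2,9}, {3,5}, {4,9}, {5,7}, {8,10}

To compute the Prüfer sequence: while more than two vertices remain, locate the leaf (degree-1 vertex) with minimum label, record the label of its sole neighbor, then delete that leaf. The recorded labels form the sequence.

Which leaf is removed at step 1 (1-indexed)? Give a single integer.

Answer: 2

Derivation:
Step 1: current leaves = {2,4,6,7,10}. Remove leaf 2 (neighbor: 9).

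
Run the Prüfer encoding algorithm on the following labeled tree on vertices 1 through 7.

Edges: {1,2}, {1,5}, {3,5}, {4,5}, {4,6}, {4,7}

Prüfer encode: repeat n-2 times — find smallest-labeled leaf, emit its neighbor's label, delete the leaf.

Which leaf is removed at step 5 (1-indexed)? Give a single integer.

Step 1: current leaves = {2,3,6,7}. Remove leaf 2 (neighbor: 1).
Step 2: current leaves = {1,3,6,7}. Remove leaf 1 (neighbor: 5).
Step 3: current leaves = {3,6,7}. Remove leaf 3 (neighbor: 5).
Step 4: current leaves = {5,6,7}. Remove leaf 5 (neighbor: 4).
Step 5: current leaves = {6,7}. Remove leaf 6 (neighbor: 4).

Answer: 6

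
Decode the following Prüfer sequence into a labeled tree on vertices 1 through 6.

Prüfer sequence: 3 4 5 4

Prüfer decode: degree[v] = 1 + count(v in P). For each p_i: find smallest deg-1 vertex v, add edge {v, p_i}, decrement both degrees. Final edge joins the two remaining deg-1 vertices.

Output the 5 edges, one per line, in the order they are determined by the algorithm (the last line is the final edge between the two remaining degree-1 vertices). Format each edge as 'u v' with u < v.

Initial degrees: {1:1, 2:1, 3:2, 4:3, 5:2, 6:1}
Step 1: smallest deg-1 vertex = 1, p_1 = 3. Add edge {1,3}. Now deg[1]=0, deg[3]=1.
Step 2: smallest deg-1 vertex = 2, p_2 = 4. Add edge {2,4}. Now deg[2]=0, deg[4]=2.
Step 3: smallest deg-1 vertex = 3, p_3 = 5. Add edge {3,5}. Now deg[3]=0, deg[5]=1.
Step 4: smallest deg-1 vertex = 5, p_4 = 4. Add edge {4,5}. Now deg[5]=0, deg[4]=1.
Final: two remaining deg-1 vertices are 4, 6. Add edge {4,6}.

Answer: 1 3
2 4
3 5
4 5
4 6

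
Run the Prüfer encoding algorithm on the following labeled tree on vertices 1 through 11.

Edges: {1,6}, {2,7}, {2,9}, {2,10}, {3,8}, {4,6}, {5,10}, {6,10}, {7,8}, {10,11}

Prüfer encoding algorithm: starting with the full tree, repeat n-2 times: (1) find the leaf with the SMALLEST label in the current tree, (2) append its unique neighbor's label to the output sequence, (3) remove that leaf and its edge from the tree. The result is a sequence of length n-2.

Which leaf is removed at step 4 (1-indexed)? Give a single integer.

Step 1: current leaves = {1,3,4,5,9,11}. Remove leaf 1 (neighbor: 6).
Step 2: current leaves = {3,4,5,9,11}. Remove leaf 3 (neighbor: 8).
Step 3: current leaves = {4,5,8,9,11}. Remove leaf 4 (neighbor: 6).
Step 4: current leaves = {5,6,8,9,11}. Remove leaf 5 (neighbor: 10).

Answer: 5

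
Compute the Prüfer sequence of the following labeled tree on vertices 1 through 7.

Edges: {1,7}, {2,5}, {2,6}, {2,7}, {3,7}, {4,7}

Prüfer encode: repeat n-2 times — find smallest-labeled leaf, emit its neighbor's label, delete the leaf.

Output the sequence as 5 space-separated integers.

Answer: 7 7 7 2 2

Derivation:
Step 1: leaves = {1,3,4,5,6}. Remove smallest leaf 1, emit neighbor 7.
Step 2: leaves = {3,4,5,6}. Remove smallest leaf 3, emit neighbor 7.
Step 3: leaves = {4,5,6}. Remove smallest leaf 4, emit neighbor 7.
Step 4: leaves = {5,6,7}. Remove smallest leaf 5, emit neighbor 2.
Step 5: leaves = {6,7}. Remove smallest leaf 6, emit neighbor 2.
Done: 2 vertices remain (2, 7). Sequence = [7 7 7 2 2]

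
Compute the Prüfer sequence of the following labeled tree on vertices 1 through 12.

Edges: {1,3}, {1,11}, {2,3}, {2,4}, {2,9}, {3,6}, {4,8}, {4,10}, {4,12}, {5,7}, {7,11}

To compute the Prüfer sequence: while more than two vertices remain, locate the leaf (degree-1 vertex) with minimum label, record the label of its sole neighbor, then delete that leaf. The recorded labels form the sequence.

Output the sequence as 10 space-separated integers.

Answer: 7 3 11 4 2 4 1 3 2 4

Derivation:
Step 1: leaves = {5,6,8,9,10,12}. Remove smallest leaf 5, emit neighbor 7.
Step 2: leaves = {6,7,8,9,10,12}. Remove smallest leaf 6, emit neighbor 3.
Step 3: leaves = {7,8,9,10,12}. Remove smallest leaf 7, emit neighbor 11.
Step 4: leaves = {8,9,10,11,12}. Remove smallest leaf 8, emit neighbor 4.
Step 5: leaves = {9,10,11,12}. Remove smallest leaf 9, emit neighbor 2.
Step 6: leaves = {10,11,12}. Remove smallest leaf 10, emit neighbor 4.
Step 7: leaves = {11,12}. Remove smallest leaf 11, emit neighbor 1.
Step 8: leaves = {1,12}. Remove smallest leaf 1, emit neighbor 3.
Step 9: leaves = {3,12}. Remove smallest leaf 3, emit neighbor 2.
Step 10: leaves = {2,12}. Remove smallest leaf 2, emit neighbor 4.
Done: 2 vertices remain (4, 12). Sequence = [7 3 11 4 2 4 1 3 2 4]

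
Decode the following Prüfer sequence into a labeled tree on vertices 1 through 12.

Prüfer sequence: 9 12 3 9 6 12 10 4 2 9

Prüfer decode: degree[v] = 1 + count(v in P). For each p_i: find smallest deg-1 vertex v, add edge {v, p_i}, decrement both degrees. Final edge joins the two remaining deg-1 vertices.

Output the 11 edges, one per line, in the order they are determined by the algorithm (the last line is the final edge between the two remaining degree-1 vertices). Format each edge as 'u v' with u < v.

Answer: 1 9
5 12
3 7
3 9
6 8
6 12
10 11
4 10
2 4
2 9
9 12

Derivation:
Initial degrees: {1:1, 2:2, 3:2, 4:2, 5:1, 6:2, 7:1, 8:1, 9:4, 10:2, 11:1, 12:3}
Step 1: smallest deg-1 vertex = 1, p_1 = 9. Add edge {1,9}. Now deg[1]=0, deg[9]=3.
Step 2: smallest deg-1 vertex = 5, p_2 = 12. Add edge {5,12}. Now deg[5]=0, deg[12]=2.
Step 3: smallest deg-1 vertex = 7, p_3 = 3. Add edge {3,7}. Now deg[7]=0, deg[3]=1.
Step 4: smallest deg-1 vertex = 3, p_4 = 9. Add edge {3,9}. Now deg[3]=0, deg[9]=2.
Step 5: smallest deg-1 vertex = 8, p_5 = 6. Add edge {6,8}. Now deg[8]=0, deg[6]=1.
Step 6: smallest deg-1 vertex = 6, p_6 = 12. Add edge {6,12}. Now deg[6]=0, deg[12]=1.
Step 7: smallest deg-1 vertex = 11, p_7 = 10. Add edge {10,11}. Now deg[11]=0, deg[10]=1.
Step 8: smallest deg-1 vertex = 10, p_8 = 4. Add edge {4,10}. Now deg[10]=0, deg[4]=1.
Step 9: smallest deg-1 vertex = 4, p_9 = 2. Add edge {2,4}. Now deg[4]=0, deg[2]=1.
Step 10: smallest deg-1 vertex = 2, p_10 = 9. Add edge {2,9}. Now deg[2]=0, deg[9]=1.
Final: two remaining deg-1 vertices are 9, 12. Add edge {9,12}.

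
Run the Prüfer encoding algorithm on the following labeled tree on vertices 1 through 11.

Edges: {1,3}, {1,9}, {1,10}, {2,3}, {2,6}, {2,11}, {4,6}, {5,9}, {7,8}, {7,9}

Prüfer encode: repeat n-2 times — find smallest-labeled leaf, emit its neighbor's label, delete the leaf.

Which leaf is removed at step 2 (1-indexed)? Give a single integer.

Step 1: current leaves = {4,5,8,10,11}. Remove leaf 4 (neighbor: 6).
Step 2: current leaves = {5,6,8,10,11}. Remove leaf 5 (neighbor: 9).

Answer: 5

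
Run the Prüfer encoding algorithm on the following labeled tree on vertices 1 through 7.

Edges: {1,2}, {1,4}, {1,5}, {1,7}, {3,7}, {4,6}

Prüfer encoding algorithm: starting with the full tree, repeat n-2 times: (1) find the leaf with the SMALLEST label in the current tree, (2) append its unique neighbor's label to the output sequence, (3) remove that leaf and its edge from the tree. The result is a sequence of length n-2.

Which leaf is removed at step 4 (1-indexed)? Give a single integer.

Answer: 6

Derivation:
Step 1: current leaves = {2,3,5,6}. Remove leaf 2 (neighbor: 1).
Step 2: current leaves = {3,5,6}. Remove leaf 3 (neighbor: 7).
Step 3: current leaves = {5,6,7}. Remove leaf 5 (neighbor: 1).
Step 4: current leaves = {6,7}. Remove leaf 6 (neighbor: 4).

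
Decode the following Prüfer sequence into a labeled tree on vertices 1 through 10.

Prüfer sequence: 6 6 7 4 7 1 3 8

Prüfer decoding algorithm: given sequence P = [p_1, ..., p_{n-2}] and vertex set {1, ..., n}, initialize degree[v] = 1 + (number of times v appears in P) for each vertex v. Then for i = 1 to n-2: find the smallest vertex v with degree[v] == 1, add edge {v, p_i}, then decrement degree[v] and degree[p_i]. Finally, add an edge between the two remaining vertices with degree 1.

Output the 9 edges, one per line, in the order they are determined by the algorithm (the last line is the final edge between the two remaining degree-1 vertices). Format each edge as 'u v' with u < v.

Answer: 2 6
5 6
6 7
4 9
4 7
1 7
1 3
3 8
8 10

Derivation:
Initial degrees: {1:2, 2:1, 3:2, 4:2, 5:1, 6:3, 7:3, 8:2, 9:1, 10:1}
Step 1: smallest deg-1 vertex = 2, p_1 = 6. Add edge {2,6}. Now deg[2]=0, deg[6]=2.
Step 2: smallest deg-1 vertex = 5, p_2 = 6. Add edge {5,6}. Now deg[5]=0, deg[6]=1.
Step 3: smallest deg-1 vertex = 6, p_3 = 7. Add edge {6,7}. Now deg[6]=0, deg[7]=2.
Step 4: smallest deg-1 vertex = 9, p_4 = 4. Add edge {4,9}. Now deg[9]=0, deg[4]=1.
Step 5: smallest deg-1 vertex = 4, p_5 = 7. Add edge {4,7}. Now deg[4]=0, deg[7]=1.
Step 6: smallest deg-1 vertex = 7, p_6 = 1. Add edge {1,7}. Now deg[7]=0, deg[1]=1.
Step 7: smallest deg-1 vertex = 1, p_7 = 3. Add edge {1,3}. Now deg[1]=0, deg[3]=1.
Step 8: smallest deg-1 vertex = 3, p_8 = 8. Add edge {3,8}. Now deg[3]=0, deg[8]=1.
Final: two remaining deg-1 vertices are 8, 10. Add edge {8,10}.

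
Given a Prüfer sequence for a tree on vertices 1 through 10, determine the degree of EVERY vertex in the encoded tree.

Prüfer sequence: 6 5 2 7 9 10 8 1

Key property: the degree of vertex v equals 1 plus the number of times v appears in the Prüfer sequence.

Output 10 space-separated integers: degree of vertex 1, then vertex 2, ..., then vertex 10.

p_1 = 6: count[6] becomes 1
p_2 = 5: count[5] becomes 1
p_3 = 2: count[2] becomes 1
p_4 = 7: count[7] becomes 1
p_5 = 9: count[9] becomes 1
p_6 = 10: count[10] becomes 1
p_7 = 8: count[8] becomes 1
p_8 = 1: count[1] becomes 1
Degrees (1 + count): deg[1]=1+1=2, deg[2]=1+1=2, deg[3]=1+0=1, deg[4]=1+0=1, deg[5]=1+1=2, deg[6]=1+1=2, deg[7]=1+1=2, deg[8]=1+1=2, deg[9]=1+1=2, deg[10]=1+1=2

Answer: 2 2 1 1 2 2 2 2 2 2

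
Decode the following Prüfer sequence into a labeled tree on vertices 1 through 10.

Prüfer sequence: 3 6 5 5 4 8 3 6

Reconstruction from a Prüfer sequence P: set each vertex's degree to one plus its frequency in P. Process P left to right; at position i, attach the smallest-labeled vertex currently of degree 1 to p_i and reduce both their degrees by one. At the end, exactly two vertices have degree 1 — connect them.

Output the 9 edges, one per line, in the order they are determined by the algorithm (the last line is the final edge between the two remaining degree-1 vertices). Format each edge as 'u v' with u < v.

Answer: 1 3
2 6
5 7
5 9
4 5
4 8
3 8
3 6
6 10

Derivation:
Initial degrees: {1:1, 2:1, 3:3, 4:2, 5:3, 6:3, 7:1, 8:2, 9:1, 10:1}
Step 1: smallest deg-1 vertex = 1, p_1 = 3. Add edge {1,3}. Now deg[1]=0, deg[3]=2.
Step 2: smallest deg-1 vertex = 2, p_2 = 6. Add edge {2,6}. Now deg[2]=0, deg[6]=2.
Step 3: smallest deg-1 vertex = 7, p_3 = 5. Add edge {5,7}. Now deg[7]=0, deg[5]=2.
Step 4: smallest deg-1 vertex = 9, p_4 = 5. Add edge {5,9}. Now deg[9]=0, deg[5]=1.
Step 5: smallest deg-1 vertex = 5, p_5 = 4. Add edge {4,5}. Now deg[5]=0, deg[4]=1.
Step 6: smallest deg-1 vertex = 4, p_6 = 8. Add edge {4,8}. Now deg[4]=0, deg[8]=1.
Step 7: smallest deg-1 vertex = 8, p_7 = 3. Add edge {3,8}. Now deg[8]=0, deg[3]=1.
Step 8: smallest deg-1 vertex = 3, p_8 = 6. Add edge {3,6}. Now deg[3]=0, deg[6]=1.
Final: two remaining deg-1 vertices are 6, 10. Add edge {6,10}.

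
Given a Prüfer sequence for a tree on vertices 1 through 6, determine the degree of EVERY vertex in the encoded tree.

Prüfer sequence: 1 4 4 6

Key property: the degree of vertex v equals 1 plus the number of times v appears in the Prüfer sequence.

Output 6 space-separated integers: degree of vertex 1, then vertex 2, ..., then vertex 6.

p_1 = 1: count[1] becomes 1
p_2 = 4: count[4] becomes 1
p_3 = 4: count[4] becomes 2
p_4 = 6: count[6] becomes 1
Degrees (1 + count): deg[1]=1+1=2, deg[2]=1+0=1, deg[3]=1+0=1, deg[4]=1+2=3, deg[5]=1+0=1, deg[6]=1+1=2

Answer: 2 1 1 3 1 2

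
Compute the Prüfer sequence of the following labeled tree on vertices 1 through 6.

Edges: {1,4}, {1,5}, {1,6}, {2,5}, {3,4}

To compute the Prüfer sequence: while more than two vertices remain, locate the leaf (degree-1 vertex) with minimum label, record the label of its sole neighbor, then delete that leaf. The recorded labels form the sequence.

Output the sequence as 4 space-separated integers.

Answer: 5 4 1 1

Derivation:
Step 1: leaves = {2,3,6}. Remove smallest leaf 2, emit neighbor 5.
Step 2: leaves = {3,5,6}. Remove smallest leaf 3, emit neighbor 4.
Step 3: leaves = {4,5,6}. Remove smallest leaf 4, emit neighbor 1.
Step 4: leaves = {5,6}. Remove smallest leaf 5, emit neighbor 1.
Done: 2 vertices remain (1, 6). Sequence = [5 4 1 1]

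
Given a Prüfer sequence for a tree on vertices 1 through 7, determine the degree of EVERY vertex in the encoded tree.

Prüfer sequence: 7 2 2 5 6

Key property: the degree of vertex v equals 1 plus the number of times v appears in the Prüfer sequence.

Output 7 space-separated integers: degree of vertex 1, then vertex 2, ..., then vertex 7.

p_1 = 7: count[7] becomes 1
p_2 = 2: count[2] becomes 1
p_3 = 2: count[2] becomes 2
p_4 = 5: count[5] becomes 1
p_5 = 6: count[6] becomes 1
Degrees (1 + count): deg[1]=1+0=1, deg[2]=1+2=3, deg[3]=1+0=1, deg[4]=1+0=1, deg[5]=1+1=2, deg[6]=1+1=2, deg[7]=1+1=2

Answer: 1 3 1 1 2 2 2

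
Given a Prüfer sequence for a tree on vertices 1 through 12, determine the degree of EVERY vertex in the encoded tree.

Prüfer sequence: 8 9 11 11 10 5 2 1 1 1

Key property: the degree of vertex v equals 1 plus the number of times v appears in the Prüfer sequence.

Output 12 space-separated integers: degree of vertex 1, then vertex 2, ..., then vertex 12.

p_1 = 8: count[8] becomes 1
p_2 = 9: count[9] becomes 1
p_3 = 11: count[11] becomes 1
p_4 = 11: count[11] becomes 2
p_5 = 10: count[10] becomes 1
p_6 = 5: count[5] becomes 1
p_7 = 2: count[2] becomes 1
p_8 = 1: count[1] becomes 1
p_9 = 1: count[1] becomes 2
p_10 = 1: count[1] becomes 3
Degrees (1 + count): deg[1]=1+3=4, deg[2]=1+1=2, deg[3]=1+0=1, deg[4]=1+0=1, deg[5]=1+1=2, deg[6]=1+0=1, deg[7]=1+0=1, deg[8]=1+1=2, deg[9]=1+1=2, deg[10]=1+1=2, deg[11]=1+2=3, deg[12]=1+0=1

Answer: 4 2 1 1 2 1 1 2 2 2 3 1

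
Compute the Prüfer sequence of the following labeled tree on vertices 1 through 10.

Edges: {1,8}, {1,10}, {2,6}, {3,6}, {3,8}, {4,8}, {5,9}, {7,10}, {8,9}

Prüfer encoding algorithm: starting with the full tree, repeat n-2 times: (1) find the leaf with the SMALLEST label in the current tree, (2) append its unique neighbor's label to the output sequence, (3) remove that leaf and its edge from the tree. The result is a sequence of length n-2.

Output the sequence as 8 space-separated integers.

Step 1: leaves = {2,4,5,7}. Remove smallest leaf 2, emit neighbor 6.
Step 2: leaves = {4,5,6,7}. Remove smallest leaf 4, emit neighbor 8.
Step 3: leaves = {5,6,7}. Remove smallest leaf 5, emit neighbor 9.
Step 4: leaves = {6,7,9}. Remove smallest leaf 6, emit neighbor 3.
Step 5: leaves = {3,7,9}. Remove smallest leaf 3, emit neighbor 8.
Step 6: leaves = {7,9}. Remove smallest leaf 7, emit neighbor 10.
Step 7: leaves = {9,10}. Remove smallest leaf 9, emit neighbor 8.
Step 8: leaves = {8,10}. Remove smallest leaf 8, emit neighbor 1.
Done: 2 vertices remain (1, 10). Sequence = [6 8 9 3 8 10 8 1]

Answer: 6 8 9 3 8 10 8 1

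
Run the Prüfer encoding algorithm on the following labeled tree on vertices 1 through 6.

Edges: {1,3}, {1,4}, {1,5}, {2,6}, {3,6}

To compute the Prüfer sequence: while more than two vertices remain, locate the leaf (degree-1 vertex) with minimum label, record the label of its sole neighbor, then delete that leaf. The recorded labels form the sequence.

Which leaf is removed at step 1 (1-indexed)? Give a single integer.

Answer: 2

Derivation:
Step 1: current leaves = {2,4,5}. Remove leaf 2 (neighbor: 6).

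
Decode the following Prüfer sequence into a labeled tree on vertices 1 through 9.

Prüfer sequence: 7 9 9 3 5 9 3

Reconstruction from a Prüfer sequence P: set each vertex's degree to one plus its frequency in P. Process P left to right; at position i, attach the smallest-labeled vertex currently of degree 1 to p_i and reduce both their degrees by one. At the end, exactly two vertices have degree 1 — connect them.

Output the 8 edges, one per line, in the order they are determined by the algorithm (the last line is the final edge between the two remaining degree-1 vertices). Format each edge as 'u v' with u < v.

Answer: 1 7
2 9
4 9
3 6
5 7
5 9
3 8
3 9

Derivation:
Initial degrees: {1:1, 2:1, 3:3, 4:1, 5:2, 6:1, 7:2, 8:1, 9:4}
Step 1: smallest deg-1 vertex = 1, p_1 = 7. Add edge {1,7}. Now deg[1]=0, deg[7]=1.
Step 2: smallest deg-1 vertex = 2, p_2 = 9. Add edge {2,9}. Now deg[2]=0, deg[9]=3.
Step 3: smallest deg-1 vertex = 4, p_3 = 9. Add edge {4,9}. Now deg[4]=0, deg[9]=2.
Step 4: smallest deg-1 vertex = 6, p_4 = 3. Add edge {3,6}. Now deg[6]=0, deg[3]=2.
Step 5: smallest deg-1 vertex = 7, p_5 = 5. Add edge {5,7}. Now deg[7]=0, deg[5]=1.
Step 6: smallest deg-1 vertex = 5, p_6 = 9. Add edge {5,9}. Now deg[5]=0, deg[9]=1.
Step 7: smallest deg-1 vertex = 8, p_7 = 3. Add edge {3,8}. Now deg[8]=0, deg[3]=1.
Final: two remaining deg-1 vertices are 3, 9. Add edge {3,9}.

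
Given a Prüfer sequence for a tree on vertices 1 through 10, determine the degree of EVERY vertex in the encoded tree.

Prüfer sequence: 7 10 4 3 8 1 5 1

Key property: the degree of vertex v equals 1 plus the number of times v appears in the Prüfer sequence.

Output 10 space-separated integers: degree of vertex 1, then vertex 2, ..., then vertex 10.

p_1 = 7: count[7] becomes 1
p_2 = 10: count[10] becomes 1
p_3 = 4: count[4] becomes 1
p_4 = 3: count[3] becomes 1
p_5 = 8: count[8] becomes 1
p_6 = 1: count[1] becomes 1
p_7 = 5: count[5] becomes 1
p_8 = 1: count[1] becomes 2
Degrees (1 + count): deg[1]=1+2=3, deg[2]=1+0=1, deg[3]=1+1=2, deg[4]=1+1=2, deg[5]=1+1=2, deg[6]=1+0=1, deg[7]=1+1=2, deg[8]=1+1=2, deg[9]=1+0=1, deg[10]=1+1=2

Answer: 3 1 2 2 2 1 2 2 1 2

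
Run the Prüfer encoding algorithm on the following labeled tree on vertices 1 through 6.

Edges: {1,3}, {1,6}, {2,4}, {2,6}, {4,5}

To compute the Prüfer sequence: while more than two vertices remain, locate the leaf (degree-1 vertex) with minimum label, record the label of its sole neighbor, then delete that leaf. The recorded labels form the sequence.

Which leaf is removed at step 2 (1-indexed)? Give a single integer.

Step 1: current leaves = {3,5}. Remove leaf 3 (neighbor: 1).
Step 2: current leaves = {1,5}. Remove leaf 1 (neighbor: 6).

Answer: 1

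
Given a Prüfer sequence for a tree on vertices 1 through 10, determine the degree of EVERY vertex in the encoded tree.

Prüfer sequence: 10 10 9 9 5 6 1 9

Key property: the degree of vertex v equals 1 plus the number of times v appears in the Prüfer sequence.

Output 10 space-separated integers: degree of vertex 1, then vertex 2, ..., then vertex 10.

Answer: 2 1 1 1 2 2 1 1 4 3

Derivation:
p_1 = 10: count[10] becomes 1
p_2 = 10: count[10] becomes 2
p_3 = 9: count[9] becomes 1
p_4 = 9: count[9] becomes 2
p_5 = 5: count[5] becomes 1
p_6 = 6: count[6] becomes 1
p_7 = 1: count[1] becomes 1
p_8 = 9: count[9] becomes 3
Degrees (1 + count): deg[1]=1+1=2, deg[2]=1+0=1, deg[3]=1+0=1, deg[4]=1+0=1, deg[5]=1+1=2, deg[6]=1+1=2, deg[7]=1+0=1, deg[8]=1+0=1, deg[9]=1+3=4, deg[10]=1+2=3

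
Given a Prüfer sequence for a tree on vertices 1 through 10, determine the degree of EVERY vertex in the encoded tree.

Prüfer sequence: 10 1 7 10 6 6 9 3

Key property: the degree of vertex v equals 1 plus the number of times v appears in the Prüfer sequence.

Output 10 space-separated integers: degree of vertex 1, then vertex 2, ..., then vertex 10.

p_1 = 10: count[10] becomes 1
p_2 = 1: count[1] becomes 1
p_3 = 7: count[7] becomes 1
p_4 = 10: count[10] becomes 2
p_5 = 6: count[6] becomes 1
p_6 = 6: count[6] becomes 2
p_7 = 9: count[9] becomes 1
p_8 = 3: count[3] becomes 1
Degrees (1 + count): deg[1]=1+1=2, deg[2]=1+0=1, deg[3]=1+1=2, deg[4]=1+0=1, deg[5]=1+0=1, deg[6]=1+2=3, deg[7]=1+1=2, deg[8]=1+0=1, deg[9]=1+1=2, deg[10]=1+2=3

Answer: 2 1 2 1 1 3 2 1 2 3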